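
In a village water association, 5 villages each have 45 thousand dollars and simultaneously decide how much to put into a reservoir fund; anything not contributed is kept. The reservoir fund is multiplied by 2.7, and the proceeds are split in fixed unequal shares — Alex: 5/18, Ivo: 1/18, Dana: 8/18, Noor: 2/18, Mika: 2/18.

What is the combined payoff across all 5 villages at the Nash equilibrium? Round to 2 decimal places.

301.50 thousand dollars

Each unit j contributes comes back to j as 2.7 × (j's share), so j prefers to contribute only if that share exceeds 1/2.7 = 0.3704; otherwise keeping the unit dominates.
Only Dana (8/18) clears that bar, contributing 45; the remaining 4 contribute 0. Total contributed: 45.
The reservoir fund pays out 2.7 × 45 = 121.50 in total (split across the unequal shares, but the aggregate is all that matters for the group sum).
The 4 free-riders keep 45 each, adding 180. Group total = 180 + 121.50 = 301.50.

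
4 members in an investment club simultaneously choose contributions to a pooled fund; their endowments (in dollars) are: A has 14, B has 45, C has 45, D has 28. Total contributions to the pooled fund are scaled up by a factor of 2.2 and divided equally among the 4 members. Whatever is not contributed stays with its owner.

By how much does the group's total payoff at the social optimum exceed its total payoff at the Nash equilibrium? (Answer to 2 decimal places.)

158.40 dollars

The private return per contributed unit is 2.2/4 = 0.5500 < 1 for every player regardless of endowment, so the Nash equilibrium is zero contribution and the group total is Σ E_j = 14 + 45 + 45 + 28 = 132.
Each contributed unit returns 2.200 to the group, so the social optimum is full contribution by everyone: group total = 2.200 × 132 = 290.40.
Efficiency loss = (2.200 − 1) × 132 = 158.40.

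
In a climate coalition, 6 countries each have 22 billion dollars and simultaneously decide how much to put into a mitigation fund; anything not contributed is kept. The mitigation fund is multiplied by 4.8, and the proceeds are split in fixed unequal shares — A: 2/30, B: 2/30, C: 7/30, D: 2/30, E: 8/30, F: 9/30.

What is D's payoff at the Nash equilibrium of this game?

43.12 billion dollars

For player j, contributing a unit is worthwhile iff 4.8 × (j's share) ≥ 1, i.e. iff j's share is at least 0.2083.
C, E and F are above the threshold, contributing 22 each; the remaining 3 contribute 0. Total contributed: 66.
D keeps 22 and receives 4.8 × 66 × 2/30 = 21.12 from the mitigation fund, for a payoff of 43.12.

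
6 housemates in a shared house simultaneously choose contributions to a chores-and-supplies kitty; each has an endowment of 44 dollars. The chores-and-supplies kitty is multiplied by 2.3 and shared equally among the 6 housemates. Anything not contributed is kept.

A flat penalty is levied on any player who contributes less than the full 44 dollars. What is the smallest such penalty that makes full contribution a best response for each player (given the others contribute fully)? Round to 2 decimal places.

Given the others contribute fully, the best deviation is to contribute 0 (any partial contribution still incurs the fine and gives up units whose private return 0.3833 is below 1).
Deviating from 44 to 0 saves 44 dollars but forfeits the deviator's share of the drop in the chores-and-supplies kitty: 2.3/6 × 44 = 16.87.
So the deviation gain is 44 − 16.87 = 27.13, and the fine must be at least 27.13 dollars to wipe it out.

27.13 dollars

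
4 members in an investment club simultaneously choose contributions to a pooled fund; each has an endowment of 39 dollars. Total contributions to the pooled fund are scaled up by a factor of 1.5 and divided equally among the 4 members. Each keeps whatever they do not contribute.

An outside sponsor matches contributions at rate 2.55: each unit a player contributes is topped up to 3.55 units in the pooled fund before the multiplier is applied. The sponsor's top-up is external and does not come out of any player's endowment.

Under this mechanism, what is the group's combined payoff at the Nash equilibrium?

830.70 dollars

With the mechanism, a contributed unit returns 1.5 × 3.55 / 4 = 1.3313 per unit of net cost to the contributor — now above 1 — so contributing fully is weakly dominant for every player.
At the Nash equilibrium everyone contributes 39. Group total payoff = 1.5 × 3.55 × 156 = 830.70.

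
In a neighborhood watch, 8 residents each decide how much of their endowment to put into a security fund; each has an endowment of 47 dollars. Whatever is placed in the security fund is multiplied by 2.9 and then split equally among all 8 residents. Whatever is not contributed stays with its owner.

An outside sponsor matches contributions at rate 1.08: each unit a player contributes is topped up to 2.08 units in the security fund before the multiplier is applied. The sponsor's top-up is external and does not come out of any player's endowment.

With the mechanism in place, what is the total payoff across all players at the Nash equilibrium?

376.00 dollars

With the mechanism, a contributed unit returns 2.9 × 2.08 / 8 = 0.7540 per unit of net cost — still below 1 — so contributing 0 remains dominant for every player.
At the Nash equilibrium no one contributes; group total payoff = 8 × 47 = 376.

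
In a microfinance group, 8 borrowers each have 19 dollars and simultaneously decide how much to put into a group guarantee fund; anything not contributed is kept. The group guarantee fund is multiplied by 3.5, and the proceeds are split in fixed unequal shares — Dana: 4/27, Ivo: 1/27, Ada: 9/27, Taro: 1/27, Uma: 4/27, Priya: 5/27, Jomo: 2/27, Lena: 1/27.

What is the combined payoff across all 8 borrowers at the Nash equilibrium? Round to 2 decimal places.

For player j, contributing a unit is worthwhile iff 3.5 × (j's share) ≥ 1, i.e. iff j's share is at least 0.2857.
Only Ada (9/27) clears that bar, contributing 19; the remaining 7 contribute 0. Total contributed: 19.
The group guarantee fund pays out 3.5 × 19 = 66.50 in total (split across the unequal shares, but the aggregate is all that matters for the group sum).
The 7 free-riders keep 19 each, adding 133. Group total = 133 + 66.50 = 199.50.

199.50 dollars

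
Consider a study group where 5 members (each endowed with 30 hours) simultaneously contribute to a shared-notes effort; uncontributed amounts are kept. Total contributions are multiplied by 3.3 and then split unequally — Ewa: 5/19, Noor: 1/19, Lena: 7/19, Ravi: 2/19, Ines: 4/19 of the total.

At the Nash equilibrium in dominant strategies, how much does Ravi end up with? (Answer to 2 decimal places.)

Each unit j contributes comes back to j as 3.3 × (j's share), so j prefers to contribute only if that share exceeds 1/3.3 = 0.3030; otherwise keeping the unit dominates.
The only share above 0.3030 is Lena's 7/19, contributing 30; the remaining 4 contribute 0. Total contributed: 30.
Ravi keeps 30 and receives 3.3 × 30 × 2/19 = 10.42 from the shared-notes effort, for a payoff of 40.42.

40.42 hours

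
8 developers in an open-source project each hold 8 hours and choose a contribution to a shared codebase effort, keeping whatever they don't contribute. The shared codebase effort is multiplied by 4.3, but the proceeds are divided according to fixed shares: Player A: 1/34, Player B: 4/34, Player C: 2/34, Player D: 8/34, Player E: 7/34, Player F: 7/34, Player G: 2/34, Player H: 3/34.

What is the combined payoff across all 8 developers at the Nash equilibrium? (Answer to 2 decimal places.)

For player j, contributing a unit is worthwhile iff 4.3 × (j's share) ≥ 1, i.e. iff j's share is at least 0.2326.
The only share above 0.2326 is Player D's 8/34, contributing 8; the remaining 7 contribute 0. Total contributed: 8.
The shared codebase effort pays out 4.3 × 8 = 34.40 in total (split across the unequal shares, but the aggregate is all that matters for the group sum).
The 7 free-riders keep 8 each, adding 56. Group total = 56 + 34.40 = 90.40.

90.40 hours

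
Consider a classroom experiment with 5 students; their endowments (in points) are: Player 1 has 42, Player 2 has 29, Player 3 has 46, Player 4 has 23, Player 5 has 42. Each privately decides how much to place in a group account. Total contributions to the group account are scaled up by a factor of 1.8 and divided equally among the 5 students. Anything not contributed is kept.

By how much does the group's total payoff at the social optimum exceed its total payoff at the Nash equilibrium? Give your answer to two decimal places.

The private return per contributed unit is 1.8/5 = 0.3600 < 1 for every player regardless of endowment, so the Nash equilibrium is zero contribution and the group total is Σ E_j = 42 + 29 + 46 + 23 + 42 = 182.
Each contributed unit returns 1.800 to the group, so the social optimum is full contribution by everyone: group total = 1.800 × 182 = 327.60.
Efficiency loss = (1.800 − 1) × 182 = 145.60.

145.60 points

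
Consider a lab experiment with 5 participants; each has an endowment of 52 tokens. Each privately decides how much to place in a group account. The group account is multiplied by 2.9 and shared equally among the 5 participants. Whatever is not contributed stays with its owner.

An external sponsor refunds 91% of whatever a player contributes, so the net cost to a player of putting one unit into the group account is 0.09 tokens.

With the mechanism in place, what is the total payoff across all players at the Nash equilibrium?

Under the mechanism each unit contributed yields (2.9/5) / 0.09 = 6.4444 back to its contributor per unit of net cost, which exceeds 1, making full contribution the dominant choice for everyone.
So the Nash equilibrium is full contribution by all 5; the group earns 5 × (52 × 0.91 + 2.9 × 52) = 990.60.

990.60 tokens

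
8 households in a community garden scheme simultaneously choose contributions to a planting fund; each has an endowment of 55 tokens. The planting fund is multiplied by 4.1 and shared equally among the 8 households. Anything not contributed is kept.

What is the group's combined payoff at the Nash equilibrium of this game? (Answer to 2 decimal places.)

440.00 tokens

Each contributed unit returns 4.1/8 = 0.5125 to its contributor — below 1 — so contributing 0 is dominant for every player. At the Nash equilibrium everyone keeps their 55, and the group total is 8 × 55 = 440.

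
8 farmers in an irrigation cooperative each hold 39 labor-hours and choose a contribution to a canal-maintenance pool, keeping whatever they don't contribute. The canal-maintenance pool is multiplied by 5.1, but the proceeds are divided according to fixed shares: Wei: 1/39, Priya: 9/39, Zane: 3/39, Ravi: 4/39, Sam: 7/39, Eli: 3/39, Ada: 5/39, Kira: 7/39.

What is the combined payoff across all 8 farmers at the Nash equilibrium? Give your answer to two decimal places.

For player j, contributing a unit is worthwhile iff 5.1 × (j's share) ≥ 1, i.e. iff j's share is at least 0.1961.
Only Priya (9/39) clears that bar, contributing 39; the remaining 7 contribute 0. Total contributed: 39.
The canal-maintenance pool pays out 5.1 × 39 = 198.90 in total (split across the unequal shares, but the aggregate is all that matters for the group sum).
The 7 free-riders keep 39 each, adding 273. Group total = 273 + 198.90 = 471.90.

471.90 labor-hours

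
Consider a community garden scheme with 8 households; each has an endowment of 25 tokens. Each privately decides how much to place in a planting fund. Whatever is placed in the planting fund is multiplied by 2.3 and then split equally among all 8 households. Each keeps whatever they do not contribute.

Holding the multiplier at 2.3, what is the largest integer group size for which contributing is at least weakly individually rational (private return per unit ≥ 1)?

2

Private return per unit is 2.3/(group size), which is ≥ 1 whenever the group size is ≤ 2.3.
The largest such integer is 2.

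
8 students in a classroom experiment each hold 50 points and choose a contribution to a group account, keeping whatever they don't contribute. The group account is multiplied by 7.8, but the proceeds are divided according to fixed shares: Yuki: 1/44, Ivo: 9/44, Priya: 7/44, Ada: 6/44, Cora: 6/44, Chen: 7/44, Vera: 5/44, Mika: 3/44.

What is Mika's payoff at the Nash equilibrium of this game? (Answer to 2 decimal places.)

182.95 points

A player with share s gets back 7.8·s per unit contributed, so full contribution is dominant for anyone with s > 1/7.8 = 0.1282 and zero contribution is dominant for anyone below.
The shares above 0.1282 belong to Ivo, Priya, Ada, Cora and Chen, contributing 50 each; the remaining 3 contribute 0. Total contributed: 250.
Mika keeps 50 and receives 7.8 × 250 × 3/44 = 132.95 from the group account, for a payoff of 182.95.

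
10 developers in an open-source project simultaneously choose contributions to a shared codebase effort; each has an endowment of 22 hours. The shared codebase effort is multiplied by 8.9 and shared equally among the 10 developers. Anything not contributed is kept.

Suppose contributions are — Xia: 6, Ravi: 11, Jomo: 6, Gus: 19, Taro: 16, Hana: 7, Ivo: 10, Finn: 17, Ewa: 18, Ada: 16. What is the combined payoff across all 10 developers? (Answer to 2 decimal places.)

1215.40 hours

Total contributed: 6 + 11 + 6 + 19 + 16 + 7 + 10 + 17 + 18 + 16 = 126; total kept: 10 × 22 − 126 = 94.
The shared codebase effort pays out 8.9 × 126 = 1121.40 in aggregate.
Group total = 94 + 1121.40 = 1215.40.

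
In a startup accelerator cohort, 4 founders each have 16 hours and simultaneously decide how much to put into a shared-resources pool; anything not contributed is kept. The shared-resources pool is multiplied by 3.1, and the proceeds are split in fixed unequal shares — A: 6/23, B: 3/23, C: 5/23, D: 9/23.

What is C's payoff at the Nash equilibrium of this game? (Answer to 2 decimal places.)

26.78 hours

For player j, contributing a unit is worthwhile iff 3.1 × (j's share) ≥ 1, i.e. iff j's share is at least 0.3226.
D alone (share 9/23) is above the threshold, contributing 16; the remaining 3 contribute 0. Total contributed: 16.
C keeps 16 and receives 3.1 × 16 × 5/23 = 10.78 from the shared-resources pool, for a payoff of 26.78.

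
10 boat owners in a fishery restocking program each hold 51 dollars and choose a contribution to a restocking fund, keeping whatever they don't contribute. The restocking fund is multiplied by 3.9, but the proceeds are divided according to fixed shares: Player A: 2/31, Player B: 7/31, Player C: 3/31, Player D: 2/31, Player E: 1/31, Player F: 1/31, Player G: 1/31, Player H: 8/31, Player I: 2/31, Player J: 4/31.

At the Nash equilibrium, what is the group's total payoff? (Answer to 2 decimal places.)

657.90 dollars

Each unit j contributes comes back to j as 3.9 × (j's share), so j prefers to contribute only if that share exceeds 1/3.9 = 0.2564; otherwise keeping the unit dominates.
Only Player H (8/31) clears that bar, contributing 51; the remaining 9 contribute 0. Total contributed: 51.
The restocking fund pays out 3.9 × 51 = 198.90 in total (split across the unequal shares, but the aggregate is all that matters for the group sum).
The 9 free-riders keep 51 each, adding 459. Group total = 459 + 198.90 = 657.90.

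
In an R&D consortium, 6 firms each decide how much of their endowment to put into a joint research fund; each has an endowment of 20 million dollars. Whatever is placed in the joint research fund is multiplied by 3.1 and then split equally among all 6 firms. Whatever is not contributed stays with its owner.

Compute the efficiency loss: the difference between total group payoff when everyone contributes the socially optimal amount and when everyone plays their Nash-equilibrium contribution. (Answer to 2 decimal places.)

252.00 million dollars

Each contributed unit returns 3.1/6 = 0.5167 to its contributor — below 1 — so contributing 0 is dominant for every player. At the Nash equilibrium everyone keeps their 20, and the group total is 6 × 20 = 120.
Each contributed unit returns 3.100 to the group as a whole (0.5167 to each of 6 players), which exceeds 1, so the social optimum is full contribution: group total = 3.100 × 120 = 372.00.
Efficiency loss = 372.00 − 120 = 252.00.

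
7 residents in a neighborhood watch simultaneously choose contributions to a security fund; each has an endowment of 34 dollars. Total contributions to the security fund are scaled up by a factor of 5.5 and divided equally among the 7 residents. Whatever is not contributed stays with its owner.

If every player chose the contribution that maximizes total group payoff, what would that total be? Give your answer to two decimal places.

Each contributed unit returns 5.500 to the group as a whole (0.7857 to each of 7 players), which exceeds 1, so the social optimum is full contribution: group total = 5.500 × 238 = 1309.00.

1309.00 dollars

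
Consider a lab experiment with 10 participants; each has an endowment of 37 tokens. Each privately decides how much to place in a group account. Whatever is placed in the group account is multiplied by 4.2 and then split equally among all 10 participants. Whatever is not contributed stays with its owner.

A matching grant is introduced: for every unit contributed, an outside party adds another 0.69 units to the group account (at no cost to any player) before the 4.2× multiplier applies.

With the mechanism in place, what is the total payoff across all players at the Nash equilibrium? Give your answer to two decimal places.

370.00 tokens

Even with the mechanism, each unit contributed returns only 4.2 × 1.69 / 10 = 0.7098 per unit of net cost, so contributing nothing is still dominant.
At the Nash equilibrium no one contributes; group total payoff = 10 × 37 = 370.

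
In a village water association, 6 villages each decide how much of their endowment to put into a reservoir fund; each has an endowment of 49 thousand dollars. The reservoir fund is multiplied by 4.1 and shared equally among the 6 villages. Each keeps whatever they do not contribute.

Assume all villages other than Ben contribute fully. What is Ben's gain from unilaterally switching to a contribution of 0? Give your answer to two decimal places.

Switching from a contribution of 49 to 0 lets Ben keep an extra 49 thousand dollars, but lowers the reservoir fund by 49, which costs Ben their own share of that drop: 4.1/6 × 49 = 33.48.
Net gain = 49 − 33.48 = 15.52. The private return per contributed unit (0.6833) is below 1, so free-riding is indeed the best response regardless of what the others do.

15.52 thousand dollars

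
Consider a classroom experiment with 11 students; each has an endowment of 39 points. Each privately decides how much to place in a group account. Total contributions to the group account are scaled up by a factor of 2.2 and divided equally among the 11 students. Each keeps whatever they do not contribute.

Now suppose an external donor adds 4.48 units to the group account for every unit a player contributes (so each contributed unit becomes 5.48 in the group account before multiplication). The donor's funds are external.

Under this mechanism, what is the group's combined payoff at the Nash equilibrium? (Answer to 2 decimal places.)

With the mechanism, a contributed unit returns 2.2 × 5.48 / 11 = 1.0960 per unit of net cost to the contributor — now above 1 — so contributing fully is weakly dominant for every player.
At the Nash equilibrium everyone contributes 39. Group total payoff = 2.2 × 5.48 × 429 = 5172.02.

5172.02 points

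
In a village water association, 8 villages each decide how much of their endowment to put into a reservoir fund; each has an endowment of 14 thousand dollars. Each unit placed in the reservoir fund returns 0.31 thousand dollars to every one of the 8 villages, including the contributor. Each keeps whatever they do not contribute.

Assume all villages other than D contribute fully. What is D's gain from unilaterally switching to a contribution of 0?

Switching from a contribution of 14 to 0 lets D keep an extra 14 thousand dollars, but lowers the reservoir fund by 14, which costs D their own share of that drop: 0.31 × 14 = 4.34.
Net gain = 14 − 4.34 = 9.66. The private return per contributed unit (0.31) is below 1, so free-riding is indeed the best response regardless of what the others do.

9.66 thousand dollars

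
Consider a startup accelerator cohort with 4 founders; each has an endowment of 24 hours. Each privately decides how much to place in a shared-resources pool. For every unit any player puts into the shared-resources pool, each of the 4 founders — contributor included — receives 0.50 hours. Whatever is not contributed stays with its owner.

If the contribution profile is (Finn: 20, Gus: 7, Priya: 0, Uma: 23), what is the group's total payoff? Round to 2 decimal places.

Total contributed: 20 + 7 + 0 + 23 = 50; total kept: 4 × 24 − 50 = 46.
The shared-resources pool pays out 0.50 × 4 × 50 = 100.00 in aggregate.
Group total = 46 + 100.00 = 146.00.

146.00 hours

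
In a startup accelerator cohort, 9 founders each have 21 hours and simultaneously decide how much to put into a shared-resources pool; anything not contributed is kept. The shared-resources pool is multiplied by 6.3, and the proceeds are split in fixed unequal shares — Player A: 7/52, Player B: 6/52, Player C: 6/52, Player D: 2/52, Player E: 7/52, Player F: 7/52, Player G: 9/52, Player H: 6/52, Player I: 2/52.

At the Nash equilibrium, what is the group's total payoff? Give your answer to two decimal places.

A player with share s gets back 6.3·s per unit contributed, so full contribution is dominant for anyone with s > 1/6.3 = 0.1587 and zero contribution is dominant for anyone below.
Player G alone (share 9/52) is above the threshold, contributing 21; the remaining 8 contribute 0. Total contributed: 21.
The shared-resources pool pays out 6.3 × 21 = 132.30 in total (split across the unequal shares, but the aggregate is all that matters for the group sum).
The 8 free-riders keep 21 each, adding 168. Group total = 168 + 132.30 = 300.30.

300.30 hours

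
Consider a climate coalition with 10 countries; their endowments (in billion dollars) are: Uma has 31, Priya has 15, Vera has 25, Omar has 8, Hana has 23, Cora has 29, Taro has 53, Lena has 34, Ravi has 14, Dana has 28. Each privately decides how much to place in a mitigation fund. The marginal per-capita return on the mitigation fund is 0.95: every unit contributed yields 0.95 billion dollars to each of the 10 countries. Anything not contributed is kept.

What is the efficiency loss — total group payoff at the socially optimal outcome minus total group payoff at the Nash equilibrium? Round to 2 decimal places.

The private return per contributed unit is 0.95 < 1 for everyone, so the Nash equilibrium is zero contribution and the group total is Σ E_j = 31 + 15 + 25 + 8 + 23 + 29 + 53 + 34 + 14 + 28 = 260.
Each contributed unit returns 9.500 to the group, so the social optimum is full contribution by everyone: group total = 9.500 × 260 = 2470.00.
Efficiency loss = (9.500 − 1) × 260 = 2210.00.

2210.00 billion dollars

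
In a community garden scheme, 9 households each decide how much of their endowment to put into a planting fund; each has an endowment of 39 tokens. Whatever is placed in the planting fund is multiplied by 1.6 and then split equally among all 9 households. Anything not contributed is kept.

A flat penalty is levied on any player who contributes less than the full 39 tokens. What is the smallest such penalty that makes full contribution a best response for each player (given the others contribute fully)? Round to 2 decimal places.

Given the others contribute fully, the best deviation is to contribute 0 (any partial contribution still incurs the fine and gives up units whose private return 0.1778 is below 1).
Deviating from 39 to 0 saves 39 tokens but forfeits the deviator's share of the drop in the planting fund: 1.6/9 × 39 = 6.93.
So the deviation gain is 39 − 6.93 = 32.07, and the fine must be at least 32.07 tokens to wipe it out.

32.07 tokens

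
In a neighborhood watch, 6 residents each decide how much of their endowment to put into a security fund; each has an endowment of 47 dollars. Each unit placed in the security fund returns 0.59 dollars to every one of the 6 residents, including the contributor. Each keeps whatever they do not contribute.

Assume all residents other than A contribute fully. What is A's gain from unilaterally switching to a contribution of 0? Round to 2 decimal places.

Switching from a contribution of 47 to 0 lets A keep an extra 47 dollars, but lowers the security fund by 47, which costs A their own share of that drop: 0.59 × 47 = 27.73.
Net gain = 47 − 27.73 = 19.27. The private return per contributed unit (0.59) is below 1, so free-riding is indeed the best response regardless of what the others do.

19.27 dollars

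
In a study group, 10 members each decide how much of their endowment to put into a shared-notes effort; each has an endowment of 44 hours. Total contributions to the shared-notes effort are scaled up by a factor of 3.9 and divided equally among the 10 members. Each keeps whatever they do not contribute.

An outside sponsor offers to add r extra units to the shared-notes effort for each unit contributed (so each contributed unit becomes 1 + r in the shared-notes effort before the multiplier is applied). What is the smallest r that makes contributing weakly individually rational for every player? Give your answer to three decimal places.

1.564

With matching at rate r, one contributed unit becomes (1 + r) in the shared-notes effort and returns 3.9 × (1 + r) / 10 to the contributor.
Setting this equal to 1: 1 + r = 10/3.9 = 2.5641.
So the minimum matching rate is r = 2.5641 − 1 = 1.564.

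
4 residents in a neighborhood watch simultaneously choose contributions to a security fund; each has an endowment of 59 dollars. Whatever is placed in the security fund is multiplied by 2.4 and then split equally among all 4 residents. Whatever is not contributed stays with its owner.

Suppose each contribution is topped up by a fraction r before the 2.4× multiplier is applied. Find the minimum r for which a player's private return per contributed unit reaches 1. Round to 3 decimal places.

0.667

With matching at rate r, one contributed unit becomes (1 + r) in the security fund and returns 2.4 × (1 + r) / 4 to the contributor.
Setting this equal to 1: 1 + r = 4/2.4 = 1.6667.
So the minimum matching rate is r = 1.6667 − 1 = 0.667.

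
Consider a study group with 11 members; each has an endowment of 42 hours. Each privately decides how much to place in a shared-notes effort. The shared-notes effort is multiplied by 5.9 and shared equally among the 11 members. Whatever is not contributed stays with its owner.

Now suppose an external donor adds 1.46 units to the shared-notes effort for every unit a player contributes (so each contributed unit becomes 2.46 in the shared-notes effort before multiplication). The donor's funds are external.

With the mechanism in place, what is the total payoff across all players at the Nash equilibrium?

With the mechanism, a contributed unit returns 5.9 × 2.46 / 11 = 1.3195 per unit of net cost to the contributor — now above 1 — so contributing fully is weakly dominant for every player.
So the Nash equilibrium is full contribution by all 11; the group earns 5.9 × 2.46 × 462 = 6705.47.

6705.47 hours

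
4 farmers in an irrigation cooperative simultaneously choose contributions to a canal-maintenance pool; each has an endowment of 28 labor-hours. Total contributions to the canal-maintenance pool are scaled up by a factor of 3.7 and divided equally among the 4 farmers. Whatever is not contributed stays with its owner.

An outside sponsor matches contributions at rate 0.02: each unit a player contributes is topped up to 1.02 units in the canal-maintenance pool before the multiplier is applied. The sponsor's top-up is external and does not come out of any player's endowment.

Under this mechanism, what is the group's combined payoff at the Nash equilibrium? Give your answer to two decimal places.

112.00 labor-hours

With the mechanism, a contributed unit returns 3.7 × 1.02 / 4 = 0.9435 per unit of net cost — still below 1 — so contributing 0 remains dominant for every player.
At the Nash equilibrium no one contributes; group total payoff = 4 × 28 = 112.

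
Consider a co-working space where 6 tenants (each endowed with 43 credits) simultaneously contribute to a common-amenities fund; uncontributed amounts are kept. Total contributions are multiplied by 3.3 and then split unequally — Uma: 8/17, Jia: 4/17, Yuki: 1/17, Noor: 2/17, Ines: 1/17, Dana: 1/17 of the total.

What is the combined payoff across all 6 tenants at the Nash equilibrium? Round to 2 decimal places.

356.90 credits

Player j's private return per contributed unit is 3.3 × (j's share). Contributing is weakly dominant for j when that share is at least 1/3.3 = 0.3030, and contributing 0 is dominant otherwise.
Only Uma (8/17) clears that bar, contributing 43; the remaining 5 contribute 0. Total contributed: 43.
The common-amenities fund pays out 3.3 × 43 = 141.90 in total (split across the unequal shares, but the aggregate is all that matters for the group sum).
The 5 free-riders keep 43 each, adding 215. Group total = 215 + 141.90 = 356.90.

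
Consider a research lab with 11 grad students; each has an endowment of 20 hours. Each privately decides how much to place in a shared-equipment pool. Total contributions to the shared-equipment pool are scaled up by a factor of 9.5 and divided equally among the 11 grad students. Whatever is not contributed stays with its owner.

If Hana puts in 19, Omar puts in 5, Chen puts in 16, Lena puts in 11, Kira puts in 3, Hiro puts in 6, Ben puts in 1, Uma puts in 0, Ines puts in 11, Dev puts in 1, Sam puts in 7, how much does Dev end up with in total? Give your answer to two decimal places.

88.09 hours

Total contributed: 19 + 5 + 16 + 11 + 3 + 6 + 1 + 0 + 11 + 1 + 7 = 80.
Each receives 9.5 × 80 / 11 = 69.09 from the shared-equipment pool.
Dev keeps 20 − 1 = 19, so Dev's payoff is 19 + 69.09 = 88.09.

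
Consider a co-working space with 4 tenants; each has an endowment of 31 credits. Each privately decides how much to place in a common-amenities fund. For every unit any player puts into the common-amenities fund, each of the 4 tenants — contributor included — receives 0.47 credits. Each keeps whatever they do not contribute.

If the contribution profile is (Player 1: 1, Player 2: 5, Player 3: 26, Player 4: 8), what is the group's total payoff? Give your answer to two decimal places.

159.20 credits

Total contributed: 1 + 5 + 26 + 8 = 40; total kept: 4 × 31 − 40 = 84.
The common-amenities fund pays out 0.47 × 4 × 40 = 75.20 in aggregate.
Group total = 84 + 75.20 = 159.20.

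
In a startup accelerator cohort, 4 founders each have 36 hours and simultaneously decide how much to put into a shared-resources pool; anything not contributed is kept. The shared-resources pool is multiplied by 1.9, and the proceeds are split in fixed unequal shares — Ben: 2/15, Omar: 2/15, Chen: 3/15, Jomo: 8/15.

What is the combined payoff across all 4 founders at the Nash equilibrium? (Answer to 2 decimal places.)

176.40 hours

For player j, contributing a unit is worthwhile iff 1.9 × (j's share) ≥ 1, i.e. iff j's share is at least 0.5263.
Jomo alone (share 8/15) is above the threshold, contributing 36; the remaining 3 contribute 0. Total contributed: 36.
The shared-resources pool pays out 1.9 × 36 = 68.40 in total (split across the unequal shares, but the aggregate is all that matters for the group sum).
The 3 free-riders keep 36 each, adding 108. Group total = 108 + 68.40 = 176.40.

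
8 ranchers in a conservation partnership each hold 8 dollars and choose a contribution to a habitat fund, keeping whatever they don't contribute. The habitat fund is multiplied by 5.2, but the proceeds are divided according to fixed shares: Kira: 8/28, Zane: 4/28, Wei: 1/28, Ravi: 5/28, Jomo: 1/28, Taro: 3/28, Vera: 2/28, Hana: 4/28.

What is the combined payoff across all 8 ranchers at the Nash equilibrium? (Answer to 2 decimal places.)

A player with share s gets back 5.2·s per unit contributed, so full contribution is dominant for anyone with s > 1/5.2 = 0.1923 and zero contribution is dominant for anyone below.
Only Kira (8/28) clears that bar, contributing 8; the remaining 7 contribute 0. Total contributed: 8.
The habitat fund pays out 5.2 × 8 = 41.60 in total (split across the unequal shares, but the aggregate is all that matters for the group sum).
The 7 free-riders keep 8 each, adding 56. Group total = 56 + 41.60 = 97.60.

97.60 dollars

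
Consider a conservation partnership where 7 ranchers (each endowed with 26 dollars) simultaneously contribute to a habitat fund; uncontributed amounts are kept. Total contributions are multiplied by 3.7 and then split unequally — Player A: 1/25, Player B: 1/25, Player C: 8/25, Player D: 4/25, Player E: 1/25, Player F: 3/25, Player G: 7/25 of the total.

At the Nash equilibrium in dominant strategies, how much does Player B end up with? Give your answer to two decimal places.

33.70 dollars

For player j, contributing a unit is worthwhile iff 3.7 × (j's share) ≥ 1, i.e. iff j's share is at least 0.2703.
The shares above 0.2703 belong to Player C and Player G, contributing 26 each; the remaining 5 contribute 0. Total contributed: 52.
Player B keeps 26 and receives 3.7 × 52 × 1/25 = 7.70 from the habitat fund, for a payoff of 33.70.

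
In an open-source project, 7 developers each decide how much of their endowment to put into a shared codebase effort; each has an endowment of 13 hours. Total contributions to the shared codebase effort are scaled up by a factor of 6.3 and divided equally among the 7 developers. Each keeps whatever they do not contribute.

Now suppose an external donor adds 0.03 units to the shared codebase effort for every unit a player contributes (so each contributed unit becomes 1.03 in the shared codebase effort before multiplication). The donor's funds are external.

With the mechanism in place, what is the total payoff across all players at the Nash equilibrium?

91.00 hours

With the mechanism, a contributed unit returns 6.3 × 1.03 / 7 = 0.9270 per unit of net cost — still below 1 — so contributing 0 remains dominant for every player.
Everyone keeps their endowment and the group total is 7 × 13 = 91.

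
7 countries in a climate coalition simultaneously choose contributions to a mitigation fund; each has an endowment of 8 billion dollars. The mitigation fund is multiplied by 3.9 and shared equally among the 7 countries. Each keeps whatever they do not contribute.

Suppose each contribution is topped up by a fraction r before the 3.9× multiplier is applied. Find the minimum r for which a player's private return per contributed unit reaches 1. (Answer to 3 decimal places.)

0.795

With matching at rate r, one contributed unit becomes (1 + r) in the mitigation fund and returns 3.9 × (1 + r) / 7 to the contributor.
Setting this equal to 1: 1 + r = 7/3.9 = 1.7949.
So the minimum matching rate is r = 1.7949 − 1 = 0.795.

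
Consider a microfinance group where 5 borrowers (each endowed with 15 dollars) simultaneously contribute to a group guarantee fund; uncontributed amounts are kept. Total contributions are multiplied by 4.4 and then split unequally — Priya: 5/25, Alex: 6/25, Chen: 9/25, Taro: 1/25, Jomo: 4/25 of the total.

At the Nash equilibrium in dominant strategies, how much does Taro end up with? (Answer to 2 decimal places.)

20.28 dollars

For player j, contributing a unit is worthwhile iff 4.4 × (j's share) ≥ 1, i.e. iff j's share is at least 0.2273.
Alex and Chen are above the threshold, contributing 15 each; the remaining 3 contribute 0. Total contributed: 30.
Taro keeps 15 and receives 4.4 × 30 × 1/25 = 5.28 from the group guarantee fund, for a payoff of 20.28.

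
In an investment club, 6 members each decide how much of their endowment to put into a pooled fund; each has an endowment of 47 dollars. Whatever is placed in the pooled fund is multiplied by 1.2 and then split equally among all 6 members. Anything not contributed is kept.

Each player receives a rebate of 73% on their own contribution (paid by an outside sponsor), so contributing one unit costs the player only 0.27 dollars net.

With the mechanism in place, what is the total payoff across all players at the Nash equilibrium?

Even with the mechanism, each unit contributed returns only (1.2/6) / 0.27 = 0.7407 per unit of net cost, so contributing nothing is still dominant.
Everyone keeps their endowment and the group total is 6 × 47 = 282.

282.00 dollars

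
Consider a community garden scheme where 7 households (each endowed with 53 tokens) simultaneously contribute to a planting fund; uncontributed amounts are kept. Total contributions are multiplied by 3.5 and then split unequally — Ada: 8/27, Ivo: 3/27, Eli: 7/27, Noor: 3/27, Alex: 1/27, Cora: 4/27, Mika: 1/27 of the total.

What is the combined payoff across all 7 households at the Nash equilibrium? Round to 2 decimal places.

503.50 tokens

Player j's private return per contributed unit is 3.5 × (j's share). Contributing is weakly dominant for j when that share is at least 1/3.5 = 0.2857, and contributing 0 is dominant otherwise.
Ada alone (share 8/27) is above the threshold, contributing 53; the remaining 6 contribute 0. Total contributed: 53.
The planting fund pays out 3.5 × 53 = 185.50 in total (split across the unequal shares, but the aggregate is all that matters for the group sum).
The 6 free-riders keep 53 each, adding 318. Group total = 318 + 185.50 = 503.50.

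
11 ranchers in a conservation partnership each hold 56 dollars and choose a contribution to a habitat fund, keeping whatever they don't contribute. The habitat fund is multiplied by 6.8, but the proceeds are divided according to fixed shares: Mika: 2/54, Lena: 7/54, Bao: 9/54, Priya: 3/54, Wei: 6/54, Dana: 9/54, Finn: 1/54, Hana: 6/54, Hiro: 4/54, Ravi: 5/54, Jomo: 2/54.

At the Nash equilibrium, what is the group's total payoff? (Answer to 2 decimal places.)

A player with share s gets back 6.8·s per unit contributed, so full contribution is dominant for anyone with s > 1/6.8 = 0.1471 and zero contribution is dominant for anyone below.
Bao and Dana are above the threshold, contributing 56 each; the remaining 9 contribute 0. Total contributed: 112.
The habitat fund pays out 6.8 × 112 = 761.60 in total (split across the unequal shares, but the aggregate is all that matters for the group sum).
The 9 free-riders keep 56 each, adding 504. Group total = 504 + 761.60 = 1265.60.

1265.60 dollars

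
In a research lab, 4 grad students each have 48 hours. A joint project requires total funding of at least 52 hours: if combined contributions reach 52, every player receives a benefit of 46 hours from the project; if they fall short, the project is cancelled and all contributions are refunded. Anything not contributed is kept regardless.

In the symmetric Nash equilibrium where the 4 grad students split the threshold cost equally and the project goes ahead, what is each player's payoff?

Equal share of the threshold: 52/4 = 13.
At this profile no one gains by cutting their contribution: any cut drops the total below 52, the project is cancelled, contributions are refunded, and the deviator ends with 48, which is less than 48 − 13 + 46 = 81. Contributing more than 13 just wastes the excess. So contributing exactly 13 is a best response.
Each player's payoff: 48 − 13 + 46 = 81.

81 hours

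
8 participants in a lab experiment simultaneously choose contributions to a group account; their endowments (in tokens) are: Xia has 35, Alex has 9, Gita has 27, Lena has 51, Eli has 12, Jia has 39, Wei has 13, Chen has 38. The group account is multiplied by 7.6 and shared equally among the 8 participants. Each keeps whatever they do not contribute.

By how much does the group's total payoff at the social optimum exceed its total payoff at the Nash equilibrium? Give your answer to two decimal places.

The private return per contributed unit is 7.6/8 = 0.9500 < 1 for every player regardless of endowment, so the Nash equilibrium is zero contribution and the group total is Σ E_j = 35 + 9 + 27 + 51 + 12 + 39 + 13 + 38 = 224.
Each contributed unit returns 7.600 to the group, so the social optimum is full contribution by everyone: group total = 7.600 × 224 = 1702.40.
Efficiency loss = (7.600 − 1) × 224 = 1478.40.

1478.40 tokens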